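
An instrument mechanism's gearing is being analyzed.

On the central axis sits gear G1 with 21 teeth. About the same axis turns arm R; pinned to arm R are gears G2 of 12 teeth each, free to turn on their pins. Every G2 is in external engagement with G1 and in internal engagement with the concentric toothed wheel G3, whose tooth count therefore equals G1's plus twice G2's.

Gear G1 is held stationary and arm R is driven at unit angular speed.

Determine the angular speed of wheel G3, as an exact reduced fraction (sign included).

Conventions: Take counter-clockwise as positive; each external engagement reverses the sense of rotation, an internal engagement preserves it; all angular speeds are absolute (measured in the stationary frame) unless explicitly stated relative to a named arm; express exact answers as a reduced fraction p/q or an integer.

22/15

class = planetary set [G3 = 21+2·12 = 45; Willis about the carrier]
ring teeth: 21 + 2·12 = 45
21(ω_sun−ω_arm) = −45(ω_ring−ω_arm),  ω_sun = 0, ω_arm = 1
ω_ring = 1 − (21/45)(0−1) = 22/15
exact speed ratio = 22/15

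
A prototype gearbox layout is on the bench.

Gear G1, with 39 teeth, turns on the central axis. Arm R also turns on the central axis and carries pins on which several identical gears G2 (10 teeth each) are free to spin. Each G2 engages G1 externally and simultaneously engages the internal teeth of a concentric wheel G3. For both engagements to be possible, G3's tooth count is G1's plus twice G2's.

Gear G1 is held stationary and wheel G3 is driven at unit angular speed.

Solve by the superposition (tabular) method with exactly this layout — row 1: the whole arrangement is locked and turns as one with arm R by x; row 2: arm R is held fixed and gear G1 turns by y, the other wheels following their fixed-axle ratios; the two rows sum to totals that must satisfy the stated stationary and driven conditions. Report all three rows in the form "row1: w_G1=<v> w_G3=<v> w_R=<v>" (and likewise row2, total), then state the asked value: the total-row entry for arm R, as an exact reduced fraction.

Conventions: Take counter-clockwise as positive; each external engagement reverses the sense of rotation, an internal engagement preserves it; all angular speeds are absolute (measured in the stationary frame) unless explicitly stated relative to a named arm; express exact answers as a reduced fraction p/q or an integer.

row1: w_G1=59/98 w_G3=59/98 w_R=59/98
row2: w_G1=-59/98 w_G3=39/98 w_R=0
total: w_G1=0 w_G3=1 w_R=59/98
asked value: 59/98

class = planetary set [G3 = 39+2·10 = 59; Willis about the carrier]
row 1 — lock + rotate with arm: ω_sun = ω_ring = ω_arm = x
row 2 (arm held, sun turns y): ω_ring = −(39/59)·y, ω_arm = 0
boundary: total ω_sun = x + y = 0 and total ω_ring = x − (39/59)·y = 1  ⇒  y = -59/98, x = 59/98
row 2 ring = −(39/59)·(-59/98) = 39/98
totals (row 1 + row 2): sun 59/98 + (-59/98) = 0, ring 59/98 + 39/98 = 1, arm 59/98 + 0 = 59/98
asked cell (total, arm) = 59/98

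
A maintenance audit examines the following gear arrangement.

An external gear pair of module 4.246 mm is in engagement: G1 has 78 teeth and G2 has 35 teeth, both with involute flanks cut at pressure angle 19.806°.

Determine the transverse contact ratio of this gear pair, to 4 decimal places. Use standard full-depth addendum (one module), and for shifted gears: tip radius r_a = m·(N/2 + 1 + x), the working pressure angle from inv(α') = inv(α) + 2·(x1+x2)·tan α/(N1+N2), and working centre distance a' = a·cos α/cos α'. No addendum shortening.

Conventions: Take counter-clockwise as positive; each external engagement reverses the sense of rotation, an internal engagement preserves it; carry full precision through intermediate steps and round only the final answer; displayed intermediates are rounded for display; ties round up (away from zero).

topology: single-mesh involute geometry — m = 4.246, 78T/35T pair
base radii: r_b1 = 155.798335, r_b2 = 69.909509
tip radii: r_a1 = 169.840000, r_a2 = 78.551000
no profile shift: α' = α, a' = a
action lengths: √(r_a1²−r_b1²) = 67.620295, √(r_a2²−r_b2²) = 35.817874
base pitch p_b = π·m·cos α = 12.550126
CR = (67.620295 + 35.817874 − 239.899000·sin 19.80600°)/12.550126 = 1.765054
contact ratio ≈ 1.7651

1.7651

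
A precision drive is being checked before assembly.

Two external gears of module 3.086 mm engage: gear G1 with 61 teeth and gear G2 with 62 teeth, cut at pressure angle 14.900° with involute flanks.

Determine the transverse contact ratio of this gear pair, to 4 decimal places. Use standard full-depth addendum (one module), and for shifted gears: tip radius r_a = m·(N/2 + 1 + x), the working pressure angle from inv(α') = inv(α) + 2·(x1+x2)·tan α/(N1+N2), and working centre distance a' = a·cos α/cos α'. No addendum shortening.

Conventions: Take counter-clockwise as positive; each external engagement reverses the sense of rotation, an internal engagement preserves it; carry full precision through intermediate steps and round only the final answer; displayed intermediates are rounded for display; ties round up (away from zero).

topology: single-mesh involute geometry — m = 3.086, 61T/62T pair
base radii: r_b1 = 90.958216, r_b2 = 92.449334
tip radii: r_a1 = 97.209000, r_a2 = 98.752000
no profile shift: α' = α, a' = a
action lengths: √(r_a1²−r_b1²) = 34.295666, √(r_a2²−r_b2²) = 34.714235
base pitch p_b = π·m·cos α = 9.368973
CR = (34.295666 + 34.714235 − 189.789000·sin 14.90000°)/9.368973 = 2.157006
contact ratio ≈ 2.1570

2.1570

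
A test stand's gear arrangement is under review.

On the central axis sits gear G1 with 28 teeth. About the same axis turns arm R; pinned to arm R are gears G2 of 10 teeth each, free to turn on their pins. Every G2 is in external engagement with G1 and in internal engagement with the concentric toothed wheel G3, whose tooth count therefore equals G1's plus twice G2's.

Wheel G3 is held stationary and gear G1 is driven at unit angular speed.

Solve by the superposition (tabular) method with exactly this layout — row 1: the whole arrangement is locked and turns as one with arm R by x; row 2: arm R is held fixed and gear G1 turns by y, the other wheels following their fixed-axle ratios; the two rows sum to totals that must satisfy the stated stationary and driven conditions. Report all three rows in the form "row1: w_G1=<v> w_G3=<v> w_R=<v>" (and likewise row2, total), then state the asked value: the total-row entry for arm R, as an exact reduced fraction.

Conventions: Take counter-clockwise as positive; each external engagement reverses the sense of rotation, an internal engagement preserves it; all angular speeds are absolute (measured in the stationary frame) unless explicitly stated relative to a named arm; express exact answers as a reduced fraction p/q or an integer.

row1: w_G1=7/19 w_G3=7/19 w_R=7/19
row2: w_G1=12/19 w_G3=-7/19 w_R=0
total: w_G1=1 w_G3=0 w_R=7/19
asked value: 7/19

topology: planetary set — G1 28T / G2 10T / G3 48T, arm = carrier (Willis)
row 1 — lock + rotate with arm: ω_sun = ω_ring = ω_arm = x
superposition row 2 [arm held]: sun y, ring −(28/48)·y, arm 0
boundary: total ω_ring = x − (28/48)·y = 0 and total ω_sun = x + y = 1  ⇒  y = 12/19, x = 7/19
row 2 ring = −(28/48)·12/19 = -7/19
totals (row 1 + row 2): sun 7/19 + 12/19 = 1, ring 7/19 + (-7/19) = 0, arm 7/19 + 0 = 7/19
asked cell (total, arm) = 7/19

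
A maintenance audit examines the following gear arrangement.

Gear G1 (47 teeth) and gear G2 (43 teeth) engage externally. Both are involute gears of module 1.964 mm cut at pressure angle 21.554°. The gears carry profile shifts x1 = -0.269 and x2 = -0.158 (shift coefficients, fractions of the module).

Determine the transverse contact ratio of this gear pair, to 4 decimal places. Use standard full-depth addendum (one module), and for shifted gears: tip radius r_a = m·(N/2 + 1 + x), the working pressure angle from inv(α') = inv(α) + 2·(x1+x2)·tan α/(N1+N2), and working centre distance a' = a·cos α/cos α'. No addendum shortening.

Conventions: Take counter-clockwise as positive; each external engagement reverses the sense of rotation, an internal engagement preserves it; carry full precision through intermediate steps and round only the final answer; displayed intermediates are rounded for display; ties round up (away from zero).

topology: single-mesh involute geometry — m = 1.964, 47T/43T pair
base radii: r_b1 = 42.926531, r_b2 = 39.273209
tip radii: r_a1 = 47.589684, r_a2 = 43.879688
inv(α') = inv(21.554°) + 2·(-0.269-0.158)·tan α/(47+43) = 0.01506322  ⇒  α' = 20.06844°
a' = a·cos α / cos α' = 88.3800·cos 21.554°/cos 20.06844° = 87.513249
action lengths: √(r_a1²−r_b1²) = 20.544853, √(r_a2²−r_b2²) = 19.571460
base pitch p_b = π·m·cos α = 5.738624
CR = (20.544853 + 19.571460 − 87.513249·sin 20.06844°)/5.738624 = 1.757704
contact ratio ≈ 1.7577

1.7577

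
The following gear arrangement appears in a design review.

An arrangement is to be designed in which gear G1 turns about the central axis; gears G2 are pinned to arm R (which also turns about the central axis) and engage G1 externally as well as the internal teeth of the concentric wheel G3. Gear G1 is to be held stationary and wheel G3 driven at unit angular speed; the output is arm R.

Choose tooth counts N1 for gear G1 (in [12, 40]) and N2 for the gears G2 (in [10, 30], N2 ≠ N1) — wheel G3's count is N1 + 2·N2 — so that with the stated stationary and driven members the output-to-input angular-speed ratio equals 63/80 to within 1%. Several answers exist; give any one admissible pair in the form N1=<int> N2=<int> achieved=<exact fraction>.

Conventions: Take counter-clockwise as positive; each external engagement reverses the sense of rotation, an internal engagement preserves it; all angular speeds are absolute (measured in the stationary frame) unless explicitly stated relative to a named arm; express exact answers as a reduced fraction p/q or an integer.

N1=17 N2=23 achieved=63/80

class = planetary set [ratio 63/80 wanted; Willis about the carrier]
Willis with ω_sun = 0: ω_arm/ω_ring = N3/(N1+N3); set equal to 63/80  ⇒  N3/N1 = (63/80)/(1 − 63/80) = 63/17
N3 = N1 + 2·N2  ⇒  N2/N1 = (N3/N1 − 1)/2 = (63/17 − 1)/2 = 23/17
smallest multiple with N1 ≥ 12 and N2 ≥ 10: k = 1  ⇒  N1 = 1·17 = 17, N2 = 1·23 = 23 (N1 ≤ 40, N2 ≤ 30, N2 ≠ N1 ✓), N3 = 17 + 2·23 = 63
check: N3/(N1+N3) with N1 = 17, N3 = 63 gives 63/80; |achieved − target| = 0 ≤ 63/8000 ✓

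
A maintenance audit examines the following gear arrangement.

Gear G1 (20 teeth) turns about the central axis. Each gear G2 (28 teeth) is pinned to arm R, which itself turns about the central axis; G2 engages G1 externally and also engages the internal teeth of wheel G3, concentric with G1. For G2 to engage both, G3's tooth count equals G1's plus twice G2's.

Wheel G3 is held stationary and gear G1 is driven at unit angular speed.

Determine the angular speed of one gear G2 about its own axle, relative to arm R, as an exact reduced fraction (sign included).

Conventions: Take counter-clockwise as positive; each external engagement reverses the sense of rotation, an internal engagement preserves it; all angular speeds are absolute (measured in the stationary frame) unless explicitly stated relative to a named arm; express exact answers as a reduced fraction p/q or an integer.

-95/168

topology: planetary set — G1 20T / G2 28T / G3 76T, arm = carrier (Willis)
ring teeth: 20 + 2·28 = 76
20(ω_sun−ω_arm) = −76(ω_ring−ω_arm),  ω_ring = 0, ω_sun = 1
20(1−ω_arm) = −76(0−ω_arm)  ⇒  96·ω_arm = 20  ⇒  ω_arm = 5/24
sun–planet mesh: 20·(1−5/24) = −28·(ω_p−ω_arm)  ⇒  ω_p−ω_arm = -95/168
exact speed ratio = -95/168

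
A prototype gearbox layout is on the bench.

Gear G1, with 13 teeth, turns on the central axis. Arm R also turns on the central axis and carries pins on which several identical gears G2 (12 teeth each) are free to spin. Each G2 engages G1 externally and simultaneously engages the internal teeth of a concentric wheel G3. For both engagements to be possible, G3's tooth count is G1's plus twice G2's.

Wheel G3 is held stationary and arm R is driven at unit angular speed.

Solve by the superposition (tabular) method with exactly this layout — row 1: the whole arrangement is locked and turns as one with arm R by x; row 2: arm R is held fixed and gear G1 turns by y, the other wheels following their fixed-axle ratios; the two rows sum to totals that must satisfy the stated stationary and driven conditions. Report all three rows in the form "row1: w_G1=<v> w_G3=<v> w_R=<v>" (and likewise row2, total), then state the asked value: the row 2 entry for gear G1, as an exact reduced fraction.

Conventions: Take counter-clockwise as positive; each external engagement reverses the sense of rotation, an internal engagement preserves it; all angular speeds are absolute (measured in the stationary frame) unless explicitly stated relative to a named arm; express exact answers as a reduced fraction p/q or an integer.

row1: w_G1=1 w_G3=1 w_R=1
row2: w_G1=37/13 w_G3=-1 w_R=0
total: w_G1=50/13 w_G3=0 w_R=1
asked value: 37/13

class = planetary set [G3 = 13+2·12 = 37; Willis about the carrier]
row 1 — lock + rotate with arm: ω_sun = ω_ring = ω_arm = x
row 2: sun turns y, ring = −(13/37)·y, arm 0
boundary: total ω_ring = x − (13/37)·y = 0 and total ω_arm = x = 1  ⇒  y = 37/13, x = 1
row 2 ring = −(13/37)·37/13 = -1
totals (row 1 + row 2): sun 1 + 37/13 = 50/13, ring 1 + (-1) = 0, arm 1 + 0 = 1
asked cell (row2, sun) = 37/13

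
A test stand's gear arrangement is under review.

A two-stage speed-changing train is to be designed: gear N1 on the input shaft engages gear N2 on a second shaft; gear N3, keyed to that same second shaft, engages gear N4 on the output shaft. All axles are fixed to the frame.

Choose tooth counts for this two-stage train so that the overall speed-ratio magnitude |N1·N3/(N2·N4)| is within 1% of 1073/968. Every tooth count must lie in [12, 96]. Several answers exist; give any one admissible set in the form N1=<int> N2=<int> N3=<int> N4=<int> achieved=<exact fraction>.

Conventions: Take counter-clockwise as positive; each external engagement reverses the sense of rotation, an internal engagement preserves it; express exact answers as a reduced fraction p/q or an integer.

class = fixed-axis compound train [2-stage, 1073/968 wanted]
target = 1073/968 in lowest terms: an exact hit needs N1·N3 = k·1073 and N2·N4 = k·968 for one integer k, every count in [12, 96]; additionally prefer no 1:1 stage (N1 ≠ N2, N3 ≠ N4)
k = 1: N1·N3 = 1073 = 29·37, N2·N4 = 968 = 22·44
achieved = 29·37/(22·44) = 1073/968; |achieved − target| = 0 ≤ 1073/96800 ✓

N1=29 N2=22 N3=37 N4=44 achieved=1073/968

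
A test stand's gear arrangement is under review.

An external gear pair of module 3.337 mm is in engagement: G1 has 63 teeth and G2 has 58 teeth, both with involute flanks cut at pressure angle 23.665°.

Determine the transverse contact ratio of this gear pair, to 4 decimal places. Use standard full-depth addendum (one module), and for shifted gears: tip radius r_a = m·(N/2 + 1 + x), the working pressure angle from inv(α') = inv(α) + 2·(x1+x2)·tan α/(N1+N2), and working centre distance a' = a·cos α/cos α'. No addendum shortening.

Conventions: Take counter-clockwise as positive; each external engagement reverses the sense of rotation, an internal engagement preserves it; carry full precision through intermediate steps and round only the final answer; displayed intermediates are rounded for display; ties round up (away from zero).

topology: single-mesh involute geometry — m = 3.337, 63T/58T pair
base radii: r_b1 = 96.276123, r_b2 = 88.635161
tip radii: r_a1 = 108.452500, r_a2 = 100.110000
no profile shift: α' = α, a' = a
action lengths: √(r_a1²−r_b1²) = 49.928478, √(r_a2²−r_b2²) = 46.538375
base pitch p_b = π·m·cos α = 9.601916
CR = (49.928478 + 46.538375 − 201.888500·sin 23.66500°)/9.601916 = 1.607092
contact ratio ≈ 1.6071

1.6071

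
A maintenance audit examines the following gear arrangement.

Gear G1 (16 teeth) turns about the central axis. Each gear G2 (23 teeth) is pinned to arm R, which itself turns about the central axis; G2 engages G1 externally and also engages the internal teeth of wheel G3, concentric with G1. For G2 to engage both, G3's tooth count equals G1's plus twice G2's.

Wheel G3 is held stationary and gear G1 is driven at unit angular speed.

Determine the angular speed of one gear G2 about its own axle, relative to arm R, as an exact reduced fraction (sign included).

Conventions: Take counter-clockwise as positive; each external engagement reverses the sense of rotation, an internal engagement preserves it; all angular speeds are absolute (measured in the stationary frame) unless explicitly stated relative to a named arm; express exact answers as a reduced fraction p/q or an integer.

topology: planetary set — G1 16T / G2 23T / G3 62T, arm = carrier (Willis)
ring teeth: 16 + 2·23 = 62
16(ω_sun−ω_arm) = −62(ω_ring−ω_arm),  ω_ring = 0, ω_sun = 1
16(1−ω_arm) = −62(0−ω_arm)  ⇒  78·ω_arm = 16  ⇒  ω_arm = 8/39
sun–planet mesh: 16·(1−8/39) = −23·(ω_p−ω_arm)  ⇒  ω_p−ω_arm = -496/897
exact speed ratio = -496/897

-496/897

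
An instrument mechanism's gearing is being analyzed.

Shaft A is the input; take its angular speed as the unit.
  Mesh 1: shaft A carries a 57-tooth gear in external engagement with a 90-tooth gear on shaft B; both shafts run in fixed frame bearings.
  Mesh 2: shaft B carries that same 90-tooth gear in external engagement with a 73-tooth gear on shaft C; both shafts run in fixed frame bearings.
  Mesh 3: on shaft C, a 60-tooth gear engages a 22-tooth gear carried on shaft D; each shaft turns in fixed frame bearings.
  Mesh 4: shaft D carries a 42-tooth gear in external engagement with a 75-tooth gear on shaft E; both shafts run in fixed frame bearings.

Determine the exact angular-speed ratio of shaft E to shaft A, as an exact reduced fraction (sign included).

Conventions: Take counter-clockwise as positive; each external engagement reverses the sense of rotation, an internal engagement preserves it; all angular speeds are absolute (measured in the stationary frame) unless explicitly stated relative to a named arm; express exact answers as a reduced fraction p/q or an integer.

class = fixed-axis compound train [4 meshes; 4 ratios multiply, 4 sense flips]
mesh 1 [57T→90T]: running ratio 19/30, sense −
mesh 2 [90T→73T]: running ratio 57/73, sense +
mesh 3 [60T→22T]: running ratio 1710/803, sense −
mesh 4 [42T→75T]: running ratio 4788/4015, sense +
ω_out/ω_in = 4788/4015

4788/4015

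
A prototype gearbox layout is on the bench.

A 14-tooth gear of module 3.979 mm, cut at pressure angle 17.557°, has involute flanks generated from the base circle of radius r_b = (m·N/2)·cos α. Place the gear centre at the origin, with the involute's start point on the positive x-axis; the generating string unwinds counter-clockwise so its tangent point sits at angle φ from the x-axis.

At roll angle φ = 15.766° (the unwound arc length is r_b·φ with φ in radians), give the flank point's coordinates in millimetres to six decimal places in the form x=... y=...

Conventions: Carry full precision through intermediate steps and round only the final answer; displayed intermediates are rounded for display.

x=27.541944 y=0.183037

topology: single-mesh involute geometry — m = 3.979, N = 14
pitch radius r_p = m·N/2 = 3.979·14/2 = 27.853000
base radius r_b = r_p·cos α = 27.853000·cos 17.557° = 26.555533
roll angle φ = 15.766° = 0.27516861 rad
x = r_b·(cos φ + φ·sin φ) = 27.541944
y = r_b·(sin φ − φ·cos φ) = 0.183037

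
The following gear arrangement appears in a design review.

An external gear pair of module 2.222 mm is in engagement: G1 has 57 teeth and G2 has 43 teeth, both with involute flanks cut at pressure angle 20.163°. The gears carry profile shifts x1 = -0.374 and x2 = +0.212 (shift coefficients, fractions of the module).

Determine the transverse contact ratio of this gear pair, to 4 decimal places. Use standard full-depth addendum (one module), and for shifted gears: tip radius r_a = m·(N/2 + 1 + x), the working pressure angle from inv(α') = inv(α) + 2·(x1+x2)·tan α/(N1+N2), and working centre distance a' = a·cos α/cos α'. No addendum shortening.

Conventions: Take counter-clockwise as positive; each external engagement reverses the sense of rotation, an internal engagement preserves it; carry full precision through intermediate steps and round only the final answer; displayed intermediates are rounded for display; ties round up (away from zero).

1.7559

class = single-mesh tooth geometry [involute pair 57T × 43T, m = 2.222]
base radii: r_b1 = 59.446056, r_b2 = 44.845270
tip radii: r_a1 = 64.717972, r_a2 = 50.466064
inv(α') = inv(20.163°) + 2·(-0.374+0.212)·tan α/(57+43) = 0.01409489  ⇒  α' = 19.64303°
a' = a·cos α / cos α' = 111.1000·cos 20.163°/cos 19.64303° = 110.735551
action lengths: √(r_a1²−r_b1²) = 25.584806, √(r_a2²−r_b2²) = 23.145741
base pitch p_b = π·m·cos α = 6.552817
CR = (25.584806 + 23.145741 − 110.735551·sin 19.64303°)/6.552817 = 1.755856
contact ratio ≈ 1.7559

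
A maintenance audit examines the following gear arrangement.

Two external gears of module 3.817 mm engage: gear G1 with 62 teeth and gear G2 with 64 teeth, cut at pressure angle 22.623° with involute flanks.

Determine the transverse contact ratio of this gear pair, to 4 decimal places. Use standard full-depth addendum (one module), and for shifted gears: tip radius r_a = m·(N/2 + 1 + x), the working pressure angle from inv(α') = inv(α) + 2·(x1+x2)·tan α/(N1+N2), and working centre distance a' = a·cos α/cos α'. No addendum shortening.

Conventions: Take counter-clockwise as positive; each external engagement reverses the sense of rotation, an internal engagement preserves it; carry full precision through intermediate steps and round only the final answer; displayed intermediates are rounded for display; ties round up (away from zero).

single-mesh involute tooth geometry (62T engaging 64T at module 3.817)
base radii: r_b1 = 109.222433, r_b2 = 112.745737
tip radii: r_a1 = 122.144000, r_a2 = 125.961000
no profile shift: α' = α, a' = a
action lengths: √(r_a1²−r_b1²) = 54.677390, √(r_a2²−r_b2²) = 56.165579
base pitch p_b = π·m·cos α = 11.068787
CR = (54.677390 + 56.165579 − 240.471000·sin 22.62300°)/11.068787 = 1.657090
contact ratio ≈ 1.6571

1.6571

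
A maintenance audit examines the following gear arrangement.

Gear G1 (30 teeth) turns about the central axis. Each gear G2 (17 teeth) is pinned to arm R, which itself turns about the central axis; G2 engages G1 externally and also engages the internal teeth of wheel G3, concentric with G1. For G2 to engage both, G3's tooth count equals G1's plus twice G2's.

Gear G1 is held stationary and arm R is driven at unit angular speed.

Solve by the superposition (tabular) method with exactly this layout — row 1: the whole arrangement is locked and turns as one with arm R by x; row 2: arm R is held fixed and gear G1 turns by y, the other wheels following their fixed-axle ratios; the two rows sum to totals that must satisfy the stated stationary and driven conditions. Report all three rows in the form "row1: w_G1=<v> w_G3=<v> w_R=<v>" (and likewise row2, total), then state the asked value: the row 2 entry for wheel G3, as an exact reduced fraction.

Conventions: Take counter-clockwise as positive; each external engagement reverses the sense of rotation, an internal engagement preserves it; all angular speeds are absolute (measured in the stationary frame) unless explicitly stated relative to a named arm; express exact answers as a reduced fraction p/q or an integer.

recognized (axles ride arm R): planetary set, 30/17/64 teeth
row 1 (train locked, turned with arm): all members turn x
row 2: sun turns y, ring = −(30/64)·y, arm 0
boundary: total ω_sun = x + y = 0 and total ω_arm = x = 1  ⇒  y = -1, x = 1
row 2 ring = −(30/64)·(-1) = 15/32
totals (row 1 + row 2): sun 1 + (-1) = 0, ring 1 + 15/32 = 47/32, arm 1 + 0 = 1
asked cell (row2, ring) = 15/32

row1: w_G1=1 w_G3=1 w_R=1
row2: w_G1=-1 w_G3=15/32 w_R=0
total: w_G1=0 w_G3=47/32 w_R=1
asked value: 15/32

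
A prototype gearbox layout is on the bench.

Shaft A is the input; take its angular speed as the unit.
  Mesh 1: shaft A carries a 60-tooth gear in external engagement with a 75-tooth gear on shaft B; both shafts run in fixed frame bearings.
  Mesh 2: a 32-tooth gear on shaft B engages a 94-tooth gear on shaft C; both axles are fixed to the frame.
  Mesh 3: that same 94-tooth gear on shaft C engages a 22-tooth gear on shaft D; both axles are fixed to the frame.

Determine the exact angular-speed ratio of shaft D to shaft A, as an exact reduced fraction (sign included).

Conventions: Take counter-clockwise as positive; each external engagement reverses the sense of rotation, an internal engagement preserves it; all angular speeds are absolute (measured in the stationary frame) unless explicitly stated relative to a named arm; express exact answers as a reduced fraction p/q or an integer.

class = fixed-axis compound train [3 meshes; 3 ratios multiply, 3 sense flips]
mesh 1 [60T→75T]: running ratio 4/5, sense −
mesh 2 [32T→94T]: running ratio 64/235, sense +
mesh 3 [94T→22T]: running ratio 64/55, sense −
ω_out/ω_in = -64/55

-64/55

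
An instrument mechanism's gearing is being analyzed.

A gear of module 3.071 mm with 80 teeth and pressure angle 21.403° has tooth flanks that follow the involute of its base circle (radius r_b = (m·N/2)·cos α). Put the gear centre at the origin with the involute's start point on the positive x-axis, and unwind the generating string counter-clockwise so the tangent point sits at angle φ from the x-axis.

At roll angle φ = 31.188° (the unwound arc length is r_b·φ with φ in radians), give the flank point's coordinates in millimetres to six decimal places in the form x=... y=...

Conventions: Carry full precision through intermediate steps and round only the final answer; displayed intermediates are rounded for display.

x=130.077591 y=5.968387

class = single-mesh tooth geometry [base-circle involute, m = 3.071, 80T]
pitch radius r_p = m·N/2 = 3.071·80/2 = 122.840000
base radius r_b = r_p·cos α = 122.840000·cos 21.403° = 114.368549
roll angle φ = 31.188° = 0.54433329 rad
x = r_b·(cos φ + φ·sin φ) = 130.077591
y = r_b·(sin φ − φ·cos φ) = 5.968387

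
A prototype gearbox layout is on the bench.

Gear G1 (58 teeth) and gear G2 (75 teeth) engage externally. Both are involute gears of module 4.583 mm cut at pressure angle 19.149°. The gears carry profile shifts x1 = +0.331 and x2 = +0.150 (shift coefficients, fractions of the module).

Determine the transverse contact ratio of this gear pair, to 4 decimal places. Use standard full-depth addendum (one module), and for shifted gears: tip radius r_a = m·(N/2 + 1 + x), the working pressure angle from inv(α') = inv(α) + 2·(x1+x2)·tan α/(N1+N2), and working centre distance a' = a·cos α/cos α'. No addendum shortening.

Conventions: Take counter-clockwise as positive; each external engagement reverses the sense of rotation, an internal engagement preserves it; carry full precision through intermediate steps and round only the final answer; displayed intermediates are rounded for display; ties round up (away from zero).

class = single-mesh tooth geometry [involute pair 58T × 75T, m = 4.583]
base radii: r_b1 = 125.553086, r_b2 = 162.353129
tip radii: r_a1 = 139.006973, r_a2 = 177.132950
inv(α') = inv(19.149°) + 2·(+0.331+0.150)·tan α/(58+75) = 0.01553760  ⇒  α' = 20.26989°
a' = a·cos α / cos α' = 304.7695·cos 19.149°/cos 20.26989° = 306.912992
action lengths: √(r_a1²−r_b1²) = 59.660381, √(r_a2²−r_b2²) = 70.834621
base pitch p_b = π·m·cos α = 13.601264
CR = (59.660381 + 70.834621 − 306.912992·sin 20.26989°)/13.601264 = 1.776837
contact ratio ≈ 1.7768

1.7768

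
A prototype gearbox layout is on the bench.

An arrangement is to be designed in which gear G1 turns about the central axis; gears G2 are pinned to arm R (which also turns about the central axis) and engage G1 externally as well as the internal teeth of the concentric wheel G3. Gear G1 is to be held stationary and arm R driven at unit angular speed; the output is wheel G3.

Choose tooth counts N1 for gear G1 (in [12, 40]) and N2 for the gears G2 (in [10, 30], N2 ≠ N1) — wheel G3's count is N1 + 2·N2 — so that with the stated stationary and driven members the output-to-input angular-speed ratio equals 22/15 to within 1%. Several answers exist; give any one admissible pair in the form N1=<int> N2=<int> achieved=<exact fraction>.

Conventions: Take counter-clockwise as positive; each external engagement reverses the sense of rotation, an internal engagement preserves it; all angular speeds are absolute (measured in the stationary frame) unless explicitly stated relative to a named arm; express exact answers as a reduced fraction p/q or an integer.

topology: planetary set — design target 22/15, arm = carrier (Willis)
Willis with ω_sun = 0: ω_ring/ω_arm = (N1+N3)/N3; set equal to 22/15  ⇒  N3/N1 = 1/(22/15 − 1) = 15/7
N3 = N1 + 2·N2  ⇒  N2/N1 = (N3/N1 − 1)/2 = (15/7 − 1)/2 = 4/7
smallest multiple with N1 ≥ 12 and N2 ≥ 10: k = 3  ⇒  N1 = 3·7 = 21, N2 = 3·4 = 12 (N1 ≤ 40, N2 ≤ 30, N2 ≠ N1 ✓), N3 = 21 + 2·12 = 45
check: (N1+N3)/N3 with N1 = 21, N3 = 45 gives 22/15; |achieved − target| = 0 ≤ 11/750 ✓

N1=21 N2=12 achieved=22/15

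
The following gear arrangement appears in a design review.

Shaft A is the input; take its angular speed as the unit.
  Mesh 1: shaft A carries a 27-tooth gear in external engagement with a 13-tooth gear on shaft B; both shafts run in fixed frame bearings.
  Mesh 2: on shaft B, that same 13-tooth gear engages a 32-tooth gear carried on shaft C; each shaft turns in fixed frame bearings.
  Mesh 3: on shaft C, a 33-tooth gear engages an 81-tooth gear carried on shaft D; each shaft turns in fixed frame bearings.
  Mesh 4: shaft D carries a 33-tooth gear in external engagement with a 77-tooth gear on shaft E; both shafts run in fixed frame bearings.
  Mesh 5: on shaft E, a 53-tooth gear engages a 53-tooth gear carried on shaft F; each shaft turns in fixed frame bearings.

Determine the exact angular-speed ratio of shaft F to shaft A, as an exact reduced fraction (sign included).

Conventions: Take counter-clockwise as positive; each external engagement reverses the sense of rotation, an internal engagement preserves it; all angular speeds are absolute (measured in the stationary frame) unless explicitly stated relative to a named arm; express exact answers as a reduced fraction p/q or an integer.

class = fixed-axis compound train [5 meshes; 5 ratios multiply, 5 sense flips]
mesh 1 [27T→13T]: running ratio 27/13, sense −
mesh 2 [13T→32T]: running ratio 27/32, sense +
mesh 3 [33T→81T]: running ratio 11/32, sense −
mesh 4 [33T→77T]: running ratio 33/224, sense +
mesh 5 [53T→53T]: running ratio 33/224, sense −
ω_out/ω_in = -33/224

-33/224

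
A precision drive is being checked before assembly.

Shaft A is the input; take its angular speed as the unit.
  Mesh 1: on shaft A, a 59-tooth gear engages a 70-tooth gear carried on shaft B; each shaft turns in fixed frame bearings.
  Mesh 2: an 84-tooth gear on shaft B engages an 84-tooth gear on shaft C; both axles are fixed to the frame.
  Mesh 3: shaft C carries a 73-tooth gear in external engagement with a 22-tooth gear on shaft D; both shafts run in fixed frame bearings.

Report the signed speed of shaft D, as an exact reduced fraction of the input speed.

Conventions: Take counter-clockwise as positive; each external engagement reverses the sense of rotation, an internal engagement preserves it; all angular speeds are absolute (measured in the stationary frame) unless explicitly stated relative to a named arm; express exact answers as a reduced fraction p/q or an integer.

-4307/1540

3-mesh fixed-axis compound train (all bearings frame-fixed)
mesh 1 [59T→70T]: |ω|/ω_in = 1×59/70 = 59/70, sense flips to −
mesh 2 [84T→84T]: |ω|/ω_in = (59/70)×84/84 = 59/70, sense flips to +
mesh 3 [73T→22T]: |ω|/ω_in = (59/70)×73/22 = 4307/1540, sense flips to −
signed output speed (× input speed) = -4307/1540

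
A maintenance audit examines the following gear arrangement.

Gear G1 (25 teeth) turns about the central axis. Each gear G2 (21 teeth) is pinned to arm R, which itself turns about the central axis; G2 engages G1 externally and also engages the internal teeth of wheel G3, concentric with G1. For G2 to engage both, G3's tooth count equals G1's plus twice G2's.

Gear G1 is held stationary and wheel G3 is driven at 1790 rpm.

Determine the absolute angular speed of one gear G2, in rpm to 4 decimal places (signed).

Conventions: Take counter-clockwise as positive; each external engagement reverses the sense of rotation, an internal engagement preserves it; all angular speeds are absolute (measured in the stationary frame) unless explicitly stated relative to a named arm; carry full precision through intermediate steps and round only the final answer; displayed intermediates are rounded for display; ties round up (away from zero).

+2855.4762 rpm

class = planetary set [G3 = 25+2·21 = 67; Willis about the carrier]
normalise by the input: solve with ω_ring = 1, then scale by 1790 rpm
ring teeth: 25 + 2·21 = 67
25(ω_sun−ω_arm) = −67(ω_ring−ω_arm),  ω_sun = 0, ω_ring = 1
25(0−ω_arm) = −67(1−ω_arm)  ⇒  92·ω_arm = 67  ⇒  ω_arm = 67/92
sun–planet mesh: 25·(0−67/92) = −21·(ω_p−ω_arm)  ⇒  ω_p−ω_arm = 1675/1932
ω_p = 67/92 + 1675/1932 = 67/42
scale: ω_p = 67/42 × 1790 rpm = +2855.4762 rpm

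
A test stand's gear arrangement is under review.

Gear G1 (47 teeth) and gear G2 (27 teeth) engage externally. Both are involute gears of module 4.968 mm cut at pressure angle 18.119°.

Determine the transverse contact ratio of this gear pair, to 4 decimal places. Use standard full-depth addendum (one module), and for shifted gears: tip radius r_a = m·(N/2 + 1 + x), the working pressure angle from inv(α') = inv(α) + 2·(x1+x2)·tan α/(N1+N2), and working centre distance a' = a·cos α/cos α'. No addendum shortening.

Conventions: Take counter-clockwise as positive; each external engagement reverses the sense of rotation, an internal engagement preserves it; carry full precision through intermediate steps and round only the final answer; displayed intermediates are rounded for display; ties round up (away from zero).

1.7812

topology: single-mesh involute geometry — m = 4.968, 47T/27T pair
base radii: r_b1 = 110.958777, r_b2 = 63.742276
tip radii: r_a1 = 121.716000, r_a2 = 72.036000
no profile shift: α' = α, a' = a
action lengths: √(r_a1²−r_b1²) = 50.029337, √(r_a2²−r_b2²) = 33.557526
base pitch p_b = π·m·cos α = 14.833501
CR = (50.029337 + 33.557526 − 183.816000·sin 18.11900°)/14.833501 = 1.781213
contact ratio ≈ 1.7812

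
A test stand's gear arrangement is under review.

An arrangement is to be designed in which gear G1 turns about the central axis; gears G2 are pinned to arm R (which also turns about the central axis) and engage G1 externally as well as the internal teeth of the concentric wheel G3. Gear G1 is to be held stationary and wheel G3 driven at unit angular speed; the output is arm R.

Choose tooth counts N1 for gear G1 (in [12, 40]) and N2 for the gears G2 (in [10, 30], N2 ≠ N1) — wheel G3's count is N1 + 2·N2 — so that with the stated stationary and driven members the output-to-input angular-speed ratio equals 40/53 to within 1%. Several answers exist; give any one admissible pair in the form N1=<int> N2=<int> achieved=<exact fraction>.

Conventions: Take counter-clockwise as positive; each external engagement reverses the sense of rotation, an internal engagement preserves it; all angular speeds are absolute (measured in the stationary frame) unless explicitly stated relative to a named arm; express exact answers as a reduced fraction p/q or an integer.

planetary set to be sized for 40/53 (Willis relation)
Willis with ω_sun = 0: ω_arm/ω_ring = N3/(N1+N3); set equal to 40/53  ⇒  N3/N1 = (40/53)/(1 − 40/53) = 40/13
N3 = N1 + 2·N2  ⇒  N2/N1 = (N3/N1 − 1)/2 = (40/13 − 1)/2 = 27/26
smallest multiple with N1 ≥ 12 and N2 ≥ 10: k = 1  ⇒  N1 = 1·26 = 26, N2 = 1·27 = 27 (N1 ≤ 40, N2 ≤ 30, N2 ≠ N1 ✓), N3 = 26 + 2·27 = 80
check: N3/(N1+N3) with N1 = 26, N3 = 80 gives 40/53; |achieved − target| = 0 ≤ 2/265 ✓

N1=26 N2=27 achieved=40/53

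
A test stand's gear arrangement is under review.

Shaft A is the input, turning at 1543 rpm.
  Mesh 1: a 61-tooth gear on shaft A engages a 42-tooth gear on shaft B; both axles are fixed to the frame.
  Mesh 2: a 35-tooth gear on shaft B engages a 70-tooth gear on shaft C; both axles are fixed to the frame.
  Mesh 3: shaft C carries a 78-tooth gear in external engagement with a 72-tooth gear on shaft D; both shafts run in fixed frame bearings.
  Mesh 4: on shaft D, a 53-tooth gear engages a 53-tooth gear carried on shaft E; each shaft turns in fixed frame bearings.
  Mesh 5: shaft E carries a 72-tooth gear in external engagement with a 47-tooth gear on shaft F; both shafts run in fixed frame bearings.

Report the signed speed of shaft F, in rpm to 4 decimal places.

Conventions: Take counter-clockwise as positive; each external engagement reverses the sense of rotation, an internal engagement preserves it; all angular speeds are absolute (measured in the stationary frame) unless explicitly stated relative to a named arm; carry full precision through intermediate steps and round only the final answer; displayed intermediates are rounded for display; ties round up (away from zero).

5-mesh fixed-axis compound train (all bearings frame-fixed)
mesh 1 [61T→42T]: ω = 1543.0000×61/42 = 2241.0238 rpm, sense flips to −
mesh 2 [35T→70T]: ω = 2241.0238×35/70 = 1120.5119 rpm, sense flips to +
mesh 3 [78T→72T]: ω = 1120.5119×78/72 = 1213.8879 rpm, sense flips to −
mesh 4 [53T→53T]: ω = 1213.8879×53/53 = 1213.8879 rpm, sense flips to +
mesh 5 [72T→47T]: ω = 1213.8879×72/47 = 1859.5729 rpm, sense flips to −
signed output speed = -1859.5729 rpm

-1859.5729 rpm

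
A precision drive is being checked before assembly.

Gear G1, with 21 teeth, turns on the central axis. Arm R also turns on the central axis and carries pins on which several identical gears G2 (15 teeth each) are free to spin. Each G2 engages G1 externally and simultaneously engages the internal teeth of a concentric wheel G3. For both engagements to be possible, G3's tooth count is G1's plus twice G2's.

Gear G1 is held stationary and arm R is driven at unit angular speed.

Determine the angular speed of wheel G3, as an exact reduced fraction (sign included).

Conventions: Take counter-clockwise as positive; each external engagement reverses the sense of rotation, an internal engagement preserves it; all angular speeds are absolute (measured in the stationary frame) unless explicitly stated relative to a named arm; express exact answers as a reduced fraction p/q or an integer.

planetary set (21T centre, 15T on arm, 51T internal) — Willis relation
ring teeth: 21 + 2·15 = 51
21(ω_sun−ω_arm) = −51(ω_ring−ω_arm),  ω_sun = 0, ω_arm = 1
ω_ring = 1 − (21/51)(0−1) = 24/17
exact speed ratio = 24/17

24/17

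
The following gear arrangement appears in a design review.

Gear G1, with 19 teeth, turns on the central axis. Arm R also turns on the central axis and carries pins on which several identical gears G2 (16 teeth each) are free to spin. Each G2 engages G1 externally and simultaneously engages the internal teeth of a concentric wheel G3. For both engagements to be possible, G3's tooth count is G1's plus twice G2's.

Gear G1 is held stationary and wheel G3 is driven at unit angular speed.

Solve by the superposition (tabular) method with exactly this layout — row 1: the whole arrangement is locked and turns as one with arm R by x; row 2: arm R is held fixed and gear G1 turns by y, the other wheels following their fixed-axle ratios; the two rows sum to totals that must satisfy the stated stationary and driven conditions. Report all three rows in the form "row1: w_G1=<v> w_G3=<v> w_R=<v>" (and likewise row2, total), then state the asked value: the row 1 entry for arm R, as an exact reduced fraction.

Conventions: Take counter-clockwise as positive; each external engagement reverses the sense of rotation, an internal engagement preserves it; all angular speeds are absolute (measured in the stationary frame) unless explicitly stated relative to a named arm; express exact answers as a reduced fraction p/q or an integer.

class = planetary set [G3 = 19+2·16 = 51; Willis about the carrier]
row 1 (train locked, turned with arm): all members turn x
row 2 (arm held, sun turns y): ω_ring = −(19/51)·y, ω_arm = 0
boundary: total ω_sun = x + y = 0 and total ω_ring = x − (19/51)·y = 1  ⇒  y = -51/70, x = 51/70
row 2 ring = −(19/51)·(-51/70) = 19/70
totals (row 1 + row 2): sun 51/70 + (-51/70) = 0, ring 51/70 + 19/70 = 1, arm 51/70 + 0 = 51/70
asked cell (row1, arm) = 51/70

row1: w_G1=51/70 w_G3=51/70 w_R=51/70
row2: w_G1=-51/70 w_G3=19/70 w_R=0
total: w_G1=0 w_G3=1 w_R=51/70
asked value: 51/70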